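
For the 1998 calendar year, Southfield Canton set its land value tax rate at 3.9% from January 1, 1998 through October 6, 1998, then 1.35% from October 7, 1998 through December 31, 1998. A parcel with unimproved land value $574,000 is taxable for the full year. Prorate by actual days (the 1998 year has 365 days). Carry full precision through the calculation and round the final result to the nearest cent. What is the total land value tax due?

January 1 – October 6, 1998: 279 days at 3.9% → $574,000 × 3.9% × 279/365 = $17,111.4904
October 7 – December 31, 1998: 86 days at 1.35% → $574,000 × 1.35% × 86/365 = $1,825.7918
Total = $18,937.2822

$18,937.28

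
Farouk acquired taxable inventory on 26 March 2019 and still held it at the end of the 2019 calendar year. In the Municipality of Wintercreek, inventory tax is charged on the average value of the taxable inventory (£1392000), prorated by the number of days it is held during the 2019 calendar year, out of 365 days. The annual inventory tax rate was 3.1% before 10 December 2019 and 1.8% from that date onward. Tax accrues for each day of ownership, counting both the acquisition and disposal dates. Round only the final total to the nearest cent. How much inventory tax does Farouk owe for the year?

26 March – 9 December 2019: 259 days at 3.1% → £1392000 × 3.1% × 259/365 = £30620.1863
10 December – 31 December 2019: 22 days at 1.8% → £1392000 × 1.8% × 22/365 = £1510.2247
Total = £32130.4110

£32130.41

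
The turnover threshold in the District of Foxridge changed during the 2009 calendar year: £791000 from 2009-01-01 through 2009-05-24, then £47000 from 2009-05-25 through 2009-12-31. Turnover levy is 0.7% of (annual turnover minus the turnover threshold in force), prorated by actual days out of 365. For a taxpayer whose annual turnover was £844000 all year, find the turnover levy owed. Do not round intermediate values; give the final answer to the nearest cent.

£3524.34

2009-01-01 to 2009-05-24: 144 days, exemption £791000 → (£844000 − £791000) × 0.7% × 144/365 = £146.3671
2009-05-25 to 2009-12-31: 221 days, exemption £47000 → (£844000 − £47000) × 0.7% × 221/365 = £3377.9699
Total = £3524.3370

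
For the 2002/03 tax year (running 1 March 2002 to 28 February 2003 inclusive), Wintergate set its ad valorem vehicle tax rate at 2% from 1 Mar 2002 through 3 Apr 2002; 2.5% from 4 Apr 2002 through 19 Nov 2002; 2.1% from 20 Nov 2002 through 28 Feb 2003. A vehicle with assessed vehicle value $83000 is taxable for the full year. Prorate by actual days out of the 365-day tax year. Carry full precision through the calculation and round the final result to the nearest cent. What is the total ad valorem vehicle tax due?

$1944.47

1 Mar – 3 Apr 2002: 34 days at 2% → $83000 × 2% × 34/365 = $154.6301
4 Apr – 19 Nov 2002: 230 days at 2.5% → $83000 × 2.5% × 230/365 = $1307.5342
20 Nov 2002 – 28 Feb 2003: 101 days at 2.1% → $83000 × 2.1% × 101/365 = $482.3096
Total = $1944.4740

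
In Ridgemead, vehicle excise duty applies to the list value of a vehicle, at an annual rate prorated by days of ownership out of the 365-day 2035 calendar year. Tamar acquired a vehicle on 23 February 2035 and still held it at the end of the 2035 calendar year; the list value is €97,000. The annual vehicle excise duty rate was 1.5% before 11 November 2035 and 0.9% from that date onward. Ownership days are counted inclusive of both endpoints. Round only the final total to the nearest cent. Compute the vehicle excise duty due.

€1,162.41

23 February – 10 November 2035: 261 days at 1.5% → €97,000 × 1.5% × 261/365 = €1,040.4247
11 November – 31 December 2035: 51 days at 0.9% → €97,000 × 0.9% × 51/365 = €121.9808
Total = €1,162.4055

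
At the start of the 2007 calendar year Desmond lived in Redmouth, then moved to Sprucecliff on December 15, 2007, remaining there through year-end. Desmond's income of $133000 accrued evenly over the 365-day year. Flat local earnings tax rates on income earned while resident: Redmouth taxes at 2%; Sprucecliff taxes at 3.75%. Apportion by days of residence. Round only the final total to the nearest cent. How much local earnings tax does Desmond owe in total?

Redmouth, January 1 – December 14, 2007: 348 days → $133000 × 2% × 348/365 = $2536.1096
Sprucecliff, December 15 – December 31, 2007: 17 days → $133000 × 3.75% × 17/365 = $232.2945
Total = $2768.4041

$2768.40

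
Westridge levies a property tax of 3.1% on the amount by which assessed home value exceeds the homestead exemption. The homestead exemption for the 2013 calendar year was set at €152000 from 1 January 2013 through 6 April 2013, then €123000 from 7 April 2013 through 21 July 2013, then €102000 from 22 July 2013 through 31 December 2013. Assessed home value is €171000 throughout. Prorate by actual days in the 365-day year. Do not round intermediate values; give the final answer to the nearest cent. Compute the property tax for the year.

1 January – 6 April 2013: 96 days, exemption €152000 → (€171000 − €152000) × 3.1% × 96/365 = €154.9151
7 April – 21 July 2013: 106 days, exemption €123000 → (€171000 − €123000) × 3.1% × 106/365 = €432.1315
22 July – 31 December 2013: 163 days, exemption €102000 → (€171000 − €102000) × 3.1% × 163/365 = €955.2247
Total = €1542.2712

€1542.27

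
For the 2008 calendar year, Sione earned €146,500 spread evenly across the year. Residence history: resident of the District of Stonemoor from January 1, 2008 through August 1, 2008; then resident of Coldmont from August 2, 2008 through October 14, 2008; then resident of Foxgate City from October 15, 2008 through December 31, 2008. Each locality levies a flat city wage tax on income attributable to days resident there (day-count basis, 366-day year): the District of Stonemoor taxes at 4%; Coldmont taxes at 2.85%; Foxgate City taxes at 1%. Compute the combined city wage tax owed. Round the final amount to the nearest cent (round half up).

The District of Stonemoor, January 1 – August 1, 2008: 214 days → €146,500 × 4% × 214/366 = €3,426.3388
Coldmont, August 2 – October 14, 2008: 74 days → €146,500 × 2.85% × 74/366 = €844.1762
Foxgate City, October 15 – December 31, 2008: 78 days → €146,500 × 1% × 78/366 = €312.2131
Total = €4,582.7281

€4,582.73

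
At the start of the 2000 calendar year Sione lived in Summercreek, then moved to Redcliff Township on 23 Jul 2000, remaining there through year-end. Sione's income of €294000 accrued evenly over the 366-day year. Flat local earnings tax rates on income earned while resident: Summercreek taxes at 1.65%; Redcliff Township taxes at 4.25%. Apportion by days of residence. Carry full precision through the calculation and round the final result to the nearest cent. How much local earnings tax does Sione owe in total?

Summercreek, 1 Jan – 22 Jul 2000: 204 days → €294000 × 1.65% × 204/366 = €2703.8361
Redcliff Township, 23 Jul – 31 Dec 2000: 162 days → €294000 × 4.25% × 162/366 = €5530.5738
Total = €8234.4098

€8234.41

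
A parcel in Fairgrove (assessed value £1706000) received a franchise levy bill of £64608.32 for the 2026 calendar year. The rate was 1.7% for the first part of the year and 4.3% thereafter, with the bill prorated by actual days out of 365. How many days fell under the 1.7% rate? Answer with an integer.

72 days

Let d = days at the first rate; then 365 − d days at the second rate.
£1706000 × [1.7%·d + 4.3%·(365−d)] / 365 = £64608.32
Solving gives d = 72, so the new rate took effect on March 14, 2026.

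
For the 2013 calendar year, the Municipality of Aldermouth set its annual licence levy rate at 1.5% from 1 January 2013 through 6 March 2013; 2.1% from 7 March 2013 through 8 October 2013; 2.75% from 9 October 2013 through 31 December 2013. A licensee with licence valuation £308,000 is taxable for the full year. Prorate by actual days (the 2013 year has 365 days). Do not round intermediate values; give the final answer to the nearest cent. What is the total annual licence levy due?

1 January – 6 March 2013: 65 days at 1.5% → £308,000 × 1.5% × 65/365 = £822.7397
7 March – 8 October 2013: 216 days at 2.1% → £308,000 × 2.1% × 216/365 = £3,827.6384
9 October – 31 December 2013: 84 days at 2.75% → £308,000 × 2.75% × 84/365 = £1,949.2603
Total = £6,599.6384

£6,599.64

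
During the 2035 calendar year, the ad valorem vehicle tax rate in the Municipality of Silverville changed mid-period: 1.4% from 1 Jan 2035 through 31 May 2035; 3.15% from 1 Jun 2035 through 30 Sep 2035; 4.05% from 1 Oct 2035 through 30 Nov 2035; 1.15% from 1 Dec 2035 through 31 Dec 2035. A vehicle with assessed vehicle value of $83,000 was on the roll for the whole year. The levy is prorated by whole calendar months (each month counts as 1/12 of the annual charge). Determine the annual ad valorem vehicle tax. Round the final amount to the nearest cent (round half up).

$1,995.46

1 Jan – 31 May 2035: 5 months at 1.4% → $83,000 × 1.4% × 5/12 = $484.1667
1 Jun – 30 Sep 2035: 4 months at 3.15% → $83,000 × 3.15% × 4/12 = $871.5000
1 Oct – 30 Nov 2035: 2 months at 4.05% → $83,000 × 4.05% × 2/12 = $560.2500
1 Dec – 31 Dec 2035: 1 month at 1.15% → $83,000 × 1.15% × 1/12 = $79.5417
Total = $1,995.4583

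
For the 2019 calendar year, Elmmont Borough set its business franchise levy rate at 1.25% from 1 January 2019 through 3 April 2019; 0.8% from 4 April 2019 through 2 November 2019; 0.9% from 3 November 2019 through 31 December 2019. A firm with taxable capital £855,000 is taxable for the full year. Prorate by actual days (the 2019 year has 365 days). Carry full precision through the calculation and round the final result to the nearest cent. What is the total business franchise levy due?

£7,958.53

1 January – 3 April 2019: 93 days at 1.25% → £855,000 × 1.25% × 93/365 = £2,723.1164
4 April – 2 November 2019: 213 days at 0.8% → £855,000 × 0.8% × 213/365 = £3,991.5616
3 November – 31 December 2019: 59 days at 0.9% → £855,000 × 0.9% × 59/365 = £1,243.8493
Total = £7,958.5274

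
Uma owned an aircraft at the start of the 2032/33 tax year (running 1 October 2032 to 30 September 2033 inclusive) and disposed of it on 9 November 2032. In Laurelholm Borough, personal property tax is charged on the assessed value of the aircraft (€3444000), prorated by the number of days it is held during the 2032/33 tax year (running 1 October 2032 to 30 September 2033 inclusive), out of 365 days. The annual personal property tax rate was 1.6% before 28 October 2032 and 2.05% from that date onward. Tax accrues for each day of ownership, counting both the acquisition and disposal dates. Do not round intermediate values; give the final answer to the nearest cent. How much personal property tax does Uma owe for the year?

€6590.78

1 October – 27 October 2032: 27 days at 1.6% → €3444000 × 1.6% × 27/365 = €4076.1863
28 October – 9 November 2032: 13 days at 2.05% → €3444000 × 2.05% × 13/365 = €2514.5918
Total = €6590.7781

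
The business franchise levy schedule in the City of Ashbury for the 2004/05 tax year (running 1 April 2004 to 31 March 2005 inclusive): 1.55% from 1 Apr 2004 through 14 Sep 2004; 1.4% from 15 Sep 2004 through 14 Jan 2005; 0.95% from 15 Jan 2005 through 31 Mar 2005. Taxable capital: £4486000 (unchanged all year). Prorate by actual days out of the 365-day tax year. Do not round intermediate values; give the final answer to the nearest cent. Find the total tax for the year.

£61679.43

1 Apr – 14 Sep 2004: 167 days at 1.55% → £4486000 × 1.55% × 167/365 = £31813.7288
15 Sep 2004 – 14 Jan 2005: 122 days at 1.4% → £4486000 × 1.4% × 122/365 = £20992.0219
15 Jan – 31 Mar 2005: 76 days at 0.95% → £4486000 × 0.95% × 76/365 = £8873.6767
Total = £61679.4274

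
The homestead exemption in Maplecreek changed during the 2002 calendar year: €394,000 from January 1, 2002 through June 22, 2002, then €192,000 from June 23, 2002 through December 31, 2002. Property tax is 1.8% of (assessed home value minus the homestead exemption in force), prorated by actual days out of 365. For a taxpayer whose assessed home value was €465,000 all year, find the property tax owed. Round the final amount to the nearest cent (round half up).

January 1 – June 22, 2002: 173 days, exemption €394,000 → (€465,000 − €394,000) × 1.8% × 173/365 = €605.7370
June 23 – December 31, 2002: 192 days, exemption €192,000 → (€465,000 − €192,000) × 1.8% × 192/365 = €2,584.8986
Total = €3,190.6356

€3,190.64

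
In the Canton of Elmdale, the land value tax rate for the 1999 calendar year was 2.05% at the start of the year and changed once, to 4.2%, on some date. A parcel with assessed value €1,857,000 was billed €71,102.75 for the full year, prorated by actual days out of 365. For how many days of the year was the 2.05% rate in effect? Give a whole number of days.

Let d = days at the first rate; then 365 − d days at the second rate.
€1,857,000 × [2.05%·d + 4.2%·(365−d)] / 365 = €71,102.75
Solving gives d = 63, so the new rate took effect on 5 March 1999.

63 days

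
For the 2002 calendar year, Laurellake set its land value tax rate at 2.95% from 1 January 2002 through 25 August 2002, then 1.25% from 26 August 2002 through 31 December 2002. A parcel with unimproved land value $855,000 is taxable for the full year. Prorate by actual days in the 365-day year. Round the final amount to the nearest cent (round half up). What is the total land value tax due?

$20,125.29

1 January – 25 August 2002: 237 days at 2.95% → $855,000 × 2.95% × 237/365 = $16,377.3493
26 August – 31 December 2002: 128 days at 1.25% → $855,000 × 1.25% × 128/365 = $3,747.9452
Total = $20,125.2945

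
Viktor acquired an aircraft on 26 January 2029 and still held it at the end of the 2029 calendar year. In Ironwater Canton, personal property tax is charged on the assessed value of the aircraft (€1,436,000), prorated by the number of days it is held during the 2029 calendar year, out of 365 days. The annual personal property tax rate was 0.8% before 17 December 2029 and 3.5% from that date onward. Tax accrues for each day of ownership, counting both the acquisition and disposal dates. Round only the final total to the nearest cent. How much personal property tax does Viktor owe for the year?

26 January – 16 December 2029: 325 days at 0.8% → €1,436,000 × 0.8% × 325/365 = €10,229.0411
17 December – 31 December 2029: 15 days at 3.5% → €1,436,000 × 3.5% × 15/365 = €2,065.4795
Total = €12,294.5205

€12,294.52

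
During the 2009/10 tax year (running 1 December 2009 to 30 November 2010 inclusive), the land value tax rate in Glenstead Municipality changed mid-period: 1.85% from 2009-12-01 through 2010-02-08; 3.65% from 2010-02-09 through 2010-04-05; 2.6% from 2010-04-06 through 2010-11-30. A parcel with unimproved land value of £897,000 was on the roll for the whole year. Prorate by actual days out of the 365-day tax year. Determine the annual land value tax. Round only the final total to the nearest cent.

2009-12-01 to 2010-02-08: 70 days at 1.85% → £897,000 × 1.85% × 70/365 = £3,182.5068
2010-02-09 to 2010-04-05: 56 days at 3.65% → £897,000 × 3.65% × 56/365 = £5,023.2000
2010-04-06 to 2010-11-30: 239 days at 2.6% → £897,000 × 2.6% × 239/365 = £15,271.1178
Total = £23,476.8247

£23,476.82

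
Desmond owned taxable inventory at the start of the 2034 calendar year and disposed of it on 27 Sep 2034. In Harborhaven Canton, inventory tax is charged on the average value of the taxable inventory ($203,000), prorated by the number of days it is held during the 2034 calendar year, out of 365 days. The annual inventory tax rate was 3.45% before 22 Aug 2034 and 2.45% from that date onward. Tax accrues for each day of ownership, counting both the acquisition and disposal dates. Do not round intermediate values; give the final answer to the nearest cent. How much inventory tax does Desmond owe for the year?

1 Jan – 21 Aug 2034: 233 days at 3.45% → $203,000 × 3.45% × 233/365 = $4,470.7274
22 Aug – 27 Sep 2034: 37 days at 2.45% → $203,000 × 2.45% × 37/365 = $504.1630
Total = $4,974.8904

$4,974.89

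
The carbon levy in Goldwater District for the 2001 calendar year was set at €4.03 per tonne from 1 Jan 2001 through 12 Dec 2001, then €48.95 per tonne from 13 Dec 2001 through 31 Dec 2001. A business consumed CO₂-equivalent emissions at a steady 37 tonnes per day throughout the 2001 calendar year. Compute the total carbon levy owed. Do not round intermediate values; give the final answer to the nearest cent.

1 Jan – 12 Dec 2001: 346 days × 37 tonnes/day = 12,802 tonnes at €4.03/tonne → €51592.06
13 Dec – 31 Dec 2001: 19 days × 37 tonnes/day = 703 tonnes at €48.95/tonne → €34411.85

€86003.91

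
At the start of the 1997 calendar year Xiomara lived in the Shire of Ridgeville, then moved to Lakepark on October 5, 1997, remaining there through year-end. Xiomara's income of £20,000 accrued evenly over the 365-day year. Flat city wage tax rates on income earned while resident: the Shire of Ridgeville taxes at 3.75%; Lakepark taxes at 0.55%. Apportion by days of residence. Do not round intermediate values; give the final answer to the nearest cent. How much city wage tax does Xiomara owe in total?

£595.70

The Shire of Ridgeville, January 1 – October 4, 1997: 277 days → £20,000 × 3.75% × 277/365 = £569.1781
Lakepark, October 5 – December 31, 1997: 88 days → £20,000 × 0.55% × 88/365 = £26.5205
Total = £595.6986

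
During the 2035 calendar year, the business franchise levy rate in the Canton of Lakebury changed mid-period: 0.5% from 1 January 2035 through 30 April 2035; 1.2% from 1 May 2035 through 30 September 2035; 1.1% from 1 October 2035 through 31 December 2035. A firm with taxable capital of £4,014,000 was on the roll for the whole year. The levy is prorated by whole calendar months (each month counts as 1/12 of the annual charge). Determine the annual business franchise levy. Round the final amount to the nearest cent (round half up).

1 January – 30 April 2035: 4 months at 0.5% → £4,014,000 × 0.5% × 4/12 = £6,690.0000
1 May – 30 September 2035: 5 months at 1.2% → £4,014,000 × 1.2% × 5/12 = £20,070.0000
1 October – 31 December 2035: 3 months at 1.1% → £4,014,000 × 1.1% × 3/12 = £11,038.5000
Total = £37,798.5000

£37,798.50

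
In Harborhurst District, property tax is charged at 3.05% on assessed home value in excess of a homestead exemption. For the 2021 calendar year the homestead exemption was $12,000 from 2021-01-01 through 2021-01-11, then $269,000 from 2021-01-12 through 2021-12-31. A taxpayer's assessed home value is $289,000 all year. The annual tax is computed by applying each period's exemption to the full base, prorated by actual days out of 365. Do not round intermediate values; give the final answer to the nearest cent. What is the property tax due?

2021-01-01 to 2021-01-11: 11 days, exemption $12,000 → ($289,000 − $12,000) × 3.05% × 11/365 = $254.6123
2021-01-12 to 2021-12-31: 354 days, exemption $269,000 → ($289,000 − $269,000) × 3.05% × 354/365 = $591.6164
Total = $846.2288

$846.23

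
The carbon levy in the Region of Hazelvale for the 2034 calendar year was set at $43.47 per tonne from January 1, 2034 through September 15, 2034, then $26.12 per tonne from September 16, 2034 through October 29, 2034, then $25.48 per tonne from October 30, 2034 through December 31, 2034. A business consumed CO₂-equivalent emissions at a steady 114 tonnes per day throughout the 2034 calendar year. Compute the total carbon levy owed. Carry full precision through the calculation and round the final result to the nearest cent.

$1592554.92

January 1 – September 15, 2034: 258 days × 114 tonnes/day = 29,412 tonnes at $43.47/tonne → $1278539.64
September 16 – October 29, 2034: 44 days × 114 tonnes/day = 5,016 tonnes at $26.12/tonne → $131017.92
October 30 – December 31, 2034: 63 days × 114 tonnes/day = 7,182 tonnes at $25.48/tonne → $182997.36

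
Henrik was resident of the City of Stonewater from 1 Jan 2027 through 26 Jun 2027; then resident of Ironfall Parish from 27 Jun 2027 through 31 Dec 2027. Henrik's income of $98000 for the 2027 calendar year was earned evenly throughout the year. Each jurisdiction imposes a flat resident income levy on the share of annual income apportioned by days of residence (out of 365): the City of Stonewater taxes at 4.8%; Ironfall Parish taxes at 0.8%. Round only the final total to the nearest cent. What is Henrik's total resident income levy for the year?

The City of Stonewater, 1 Jan – 26 Jun 2027: 177 days → $98000 × 4.8% × 177/365 = $2281.1178
Ironfall Parish, 27 Jun – 31 Dec 2027: 188 days → $98000 × 0.8% × 188/365 = $403.8137
Total = $2684.9315

$2684.93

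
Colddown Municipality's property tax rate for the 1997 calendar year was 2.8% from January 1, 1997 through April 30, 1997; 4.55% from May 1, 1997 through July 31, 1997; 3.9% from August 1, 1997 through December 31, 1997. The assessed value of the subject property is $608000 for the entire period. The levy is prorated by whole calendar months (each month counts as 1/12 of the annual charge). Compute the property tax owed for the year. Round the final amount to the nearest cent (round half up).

$22470.67

January 1 – April 30, 1997: 4 months at 2.8% → $608000 × 2.8% × 4/12 = $5674.6667
May 1 – July 31, 1997: 3 months at 4.55% → $608000 × 4.55% × 3/12 = $6916.0000
August 1 – December 31, 1997: 5 months at 3.9% → $608000 × 3.9% × 5/12 = $9880.0000
Total = $22470.6667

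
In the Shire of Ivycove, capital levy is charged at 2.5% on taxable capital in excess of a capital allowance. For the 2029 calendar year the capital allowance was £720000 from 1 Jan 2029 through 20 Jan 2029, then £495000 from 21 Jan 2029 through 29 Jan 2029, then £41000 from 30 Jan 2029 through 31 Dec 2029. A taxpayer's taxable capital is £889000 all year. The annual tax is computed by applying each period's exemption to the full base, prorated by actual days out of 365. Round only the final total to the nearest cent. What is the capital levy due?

1 Jan – 20 Jan 2029: 20 days, exemption £720000 → (£889000 − £720000) × 2.5% × 20/365 = £231.5068
21 Jan – 29 Jan 2029: 9 days, exemption £495000 → (£889000 − £495000) × 2.5% × 9/365 = £242.8767
30 Jan – 31 Dec 2029: 336 days, exemption £41000 → (£889000 − £41000) × 2.5% × 336/365 = £19515.6164
Total = £19990.0000

£19990.00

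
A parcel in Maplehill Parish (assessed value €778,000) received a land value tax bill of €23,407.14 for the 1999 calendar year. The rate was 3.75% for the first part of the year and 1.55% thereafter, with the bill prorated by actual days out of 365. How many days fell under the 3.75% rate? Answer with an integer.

Let d = days at the first rate; then 365 − d days at the second rate.
€778,000 × [3.75%·d + 1.55%·(365−d)] / 365 = €23,407.14
Solving gives d = 242, so the new rate took effect on August 31, 1999.

242 days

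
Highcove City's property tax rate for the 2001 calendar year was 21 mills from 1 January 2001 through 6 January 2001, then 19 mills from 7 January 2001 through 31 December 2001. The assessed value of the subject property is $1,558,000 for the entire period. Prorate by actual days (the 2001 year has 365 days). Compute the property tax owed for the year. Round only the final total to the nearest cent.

$29,653.22

1 January – 6 January 2001: 6 days at 21 mills → $1,558,000 × 2.1% × 6/365 = $537.8301
7 January – 31 December 2001: 359 days at 19 mills → $1,558,000 × 1.9% × 359/365 = $29,115.3918
Total = $29,653.2219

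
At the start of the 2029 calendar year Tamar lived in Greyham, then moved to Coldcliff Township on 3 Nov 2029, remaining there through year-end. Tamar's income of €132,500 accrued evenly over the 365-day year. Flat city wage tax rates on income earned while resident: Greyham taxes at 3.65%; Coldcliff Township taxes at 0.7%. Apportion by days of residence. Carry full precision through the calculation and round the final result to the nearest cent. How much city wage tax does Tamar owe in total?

Greyham, 1 Jan – 2 Nov 2029: 306 days → €132,500 × 3.65% × 306/365 = €4,054.5000
Coldcliff Township, 3 Nov – 31 Dec 2029: 59 days → €132,500 × 0.7% × 59/365 = €149.9247
Total = €4,204.4247

€4,204.42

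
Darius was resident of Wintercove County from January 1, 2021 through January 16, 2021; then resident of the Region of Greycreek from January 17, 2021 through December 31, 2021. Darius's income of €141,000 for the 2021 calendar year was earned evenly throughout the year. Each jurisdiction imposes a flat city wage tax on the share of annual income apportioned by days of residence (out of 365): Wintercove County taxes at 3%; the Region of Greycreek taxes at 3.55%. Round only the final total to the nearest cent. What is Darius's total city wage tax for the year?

Wintercove County, January 1 – January 16, 2021: 16 days → €141,000 × 3% × 16/365 = €185.4247
The Region of Greycreek, January 17 – December 31, 2021: 349 days → €141,000 × 3.55% × 349/365 = €4,786.0808
Total = €4,971.5055

€4,971.51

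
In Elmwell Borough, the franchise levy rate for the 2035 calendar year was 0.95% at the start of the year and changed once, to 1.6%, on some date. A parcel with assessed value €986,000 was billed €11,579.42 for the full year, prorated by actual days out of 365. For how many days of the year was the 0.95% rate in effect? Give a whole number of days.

239 days

Let d = days at the first rate; then 365 − d days at the second rate.
€986,000 × [0.95%·d + 1.6%·(365−d)] / 365 = €11,579.42
Solving gives d = 239, so the new rate took effect on 28 Aug 2035.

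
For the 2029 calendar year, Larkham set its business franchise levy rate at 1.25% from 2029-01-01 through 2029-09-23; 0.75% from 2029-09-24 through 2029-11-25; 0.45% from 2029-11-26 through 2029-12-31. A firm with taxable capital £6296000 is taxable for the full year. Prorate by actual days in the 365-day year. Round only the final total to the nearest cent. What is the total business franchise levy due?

2029-01-01 to 2029-09-23: 266 days at 1.25% → £6296000 × 1.25% × 266/365 = £57353.9726
2029-09-24 to 2029-11-25: 63 days at 0.75% → £6296000 × 0.75% × 63/365 = £8150.3014
2029-11-26 to 2029-12-31: 36 days at 0.45% → £6296000 × 0.45% × 36/365 = £2794.3890
Total = £68298.6630

£68298.66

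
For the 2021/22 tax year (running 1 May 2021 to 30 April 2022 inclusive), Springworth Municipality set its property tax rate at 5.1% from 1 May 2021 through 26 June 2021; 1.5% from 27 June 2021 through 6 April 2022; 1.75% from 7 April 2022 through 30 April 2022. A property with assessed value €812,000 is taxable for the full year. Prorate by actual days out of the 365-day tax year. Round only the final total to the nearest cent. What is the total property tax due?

1 May – 26 June 2021: 57 days at 5.1% → €812,000 × 5.1% × 57/365 = €6,467.0795
27 June 2021 – 6 April 2022: 284 days at 1.5% → €812,000 × 1.5% × 284/365 = €9,477.0411
7 April – 30 April 2022: 24 days at 1.75% → €812,000 × 1.75% × 24/365 = €934.3562
Total = €16,878.4767

€16,878.48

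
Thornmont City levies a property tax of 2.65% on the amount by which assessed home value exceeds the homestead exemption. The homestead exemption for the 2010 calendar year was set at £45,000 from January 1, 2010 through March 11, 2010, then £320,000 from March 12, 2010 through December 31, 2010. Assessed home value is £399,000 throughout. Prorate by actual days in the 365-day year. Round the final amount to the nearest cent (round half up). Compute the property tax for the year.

January 1 – March 11, 2010: 70 days, exemption £45,000 → (£399,000 − £45,000) × 2.65% × 70/365 = £1,799.0959
March 12 – December 31, 2010: 295 days, exemption £320,000 → (£399,000 − £320,000) × 2.65% × 295/365 = £1,692.0068
Total = £3,491.1027

£3,491.10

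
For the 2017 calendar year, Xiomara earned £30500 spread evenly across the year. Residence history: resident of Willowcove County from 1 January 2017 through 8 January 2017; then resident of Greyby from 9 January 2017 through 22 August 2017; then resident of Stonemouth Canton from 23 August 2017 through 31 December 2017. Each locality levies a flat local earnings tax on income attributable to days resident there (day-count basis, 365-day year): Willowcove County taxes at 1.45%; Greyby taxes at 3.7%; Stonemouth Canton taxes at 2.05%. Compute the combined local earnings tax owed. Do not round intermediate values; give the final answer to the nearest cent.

£932.84

Willowcove County, 1 January – 8 January 2017: 8 days → £30500 × 1.45% × 8/365 = £9.6932
Greyby, 9 January – 22 August 2017: 226 days → £30500 × 3.7% × 226/365 = £698.7425
Stonemouth Canton, 23 August – 31 December 2017: 131 days → £30500 × 2.05% × 131/365 = £224.4048
Total = £932.8404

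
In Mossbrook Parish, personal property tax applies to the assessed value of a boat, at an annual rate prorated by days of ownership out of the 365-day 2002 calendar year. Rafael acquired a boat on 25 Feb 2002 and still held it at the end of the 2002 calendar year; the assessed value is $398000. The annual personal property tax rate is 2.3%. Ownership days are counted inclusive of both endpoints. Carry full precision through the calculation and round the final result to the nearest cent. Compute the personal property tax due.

Days held (25 Feb – 31 Dec 2002): 310 out of 365
Tax = $398000 × 2.3% × 310/365 = $7774.6301

$7774.63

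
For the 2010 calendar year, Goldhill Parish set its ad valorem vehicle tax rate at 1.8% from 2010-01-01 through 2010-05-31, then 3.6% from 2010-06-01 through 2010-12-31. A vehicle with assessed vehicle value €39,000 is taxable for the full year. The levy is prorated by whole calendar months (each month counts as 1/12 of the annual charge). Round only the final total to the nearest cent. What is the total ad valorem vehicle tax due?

€1,111.50

2010-01-01 to 2010-05-31: 5 months at 1.8% → €39,000 × 1.8% × 5/12 = €292.5000
2010-06-01 to 2010-12-31: 7 months at 3.6% → €39,000 × 3.6% × 7/12 = €819.0000
Total = €1,111.5000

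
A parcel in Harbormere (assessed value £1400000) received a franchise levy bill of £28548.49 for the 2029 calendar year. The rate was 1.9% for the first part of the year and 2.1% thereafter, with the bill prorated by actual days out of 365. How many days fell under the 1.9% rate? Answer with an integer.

111 days

Let d = days at the first rate; then 365 − d days at the second rate.
£1400000 × [1.9%·d + 2.1%·(365−d)] / 365 = £28548.49
Solving gives d = 111, so the new rate took effect on 22 Apr 2029.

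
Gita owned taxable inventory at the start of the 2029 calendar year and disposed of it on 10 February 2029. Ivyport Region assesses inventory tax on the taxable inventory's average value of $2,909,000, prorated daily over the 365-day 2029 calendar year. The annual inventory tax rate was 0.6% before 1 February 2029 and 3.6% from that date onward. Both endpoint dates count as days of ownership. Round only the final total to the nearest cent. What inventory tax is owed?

$4,351.55

1 January – 31 January 2029: 31 days at 0.6% → $2,909,000 × 0.6% × 31/365 = $1,482.3945
1 February – 10 February 2029: 10 days at 3.6% → $2,909,000 × 3.6% × 10/365 = $2,869.1507
Total = $4,351.5452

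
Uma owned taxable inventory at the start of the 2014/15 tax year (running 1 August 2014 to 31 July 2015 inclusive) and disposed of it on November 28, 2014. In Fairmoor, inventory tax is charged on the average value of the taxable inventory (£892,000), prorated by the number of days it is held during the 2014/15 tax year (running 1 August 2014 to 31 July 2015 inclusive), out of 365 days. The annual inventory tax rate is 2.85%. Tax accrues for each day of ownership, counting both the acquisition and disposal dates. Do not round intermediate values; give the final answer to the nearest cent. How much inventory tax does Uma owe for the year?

£8,357.92

Days held (August 1 – November 28, 2014): 120 out of 365
Tax = £892,000 × 2.85% × 120/365 = £8,357.9178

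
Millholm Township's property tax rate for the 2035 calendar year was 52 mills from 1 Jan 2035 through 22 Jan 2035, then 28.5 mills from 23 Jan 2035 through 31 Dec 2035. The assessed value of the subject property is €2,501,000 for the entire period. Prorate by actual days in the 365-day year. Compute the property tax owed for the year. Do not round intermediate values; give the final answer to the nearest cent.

1 Jan – 22 Jan 2035: 22 days at 52 mills → €2,501,000 × 5.2% × 22/365 = €7,838.7507
23 Jan – 31 Dec 2035: 343 days at 28.5 mills → €2,501,000 × 2.85% × 343/365 = €66,982.2616
Total = €74,821.0123

€74,821.01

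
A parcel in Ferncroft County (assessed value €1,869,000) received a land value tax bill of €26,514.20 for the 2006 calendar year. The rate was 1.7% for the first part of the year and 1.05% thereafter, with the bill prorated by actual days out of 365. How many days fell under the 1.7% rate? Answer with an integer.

Let d = days at the first rate; then 365 − d days at the second rate.
€1,869,000 × [1.7%·d + 1.05%·(365−d)] / 365 = €26,514.20
Solving gives d = 207, so the new rate took effect on 27 Jul 2006.

207 days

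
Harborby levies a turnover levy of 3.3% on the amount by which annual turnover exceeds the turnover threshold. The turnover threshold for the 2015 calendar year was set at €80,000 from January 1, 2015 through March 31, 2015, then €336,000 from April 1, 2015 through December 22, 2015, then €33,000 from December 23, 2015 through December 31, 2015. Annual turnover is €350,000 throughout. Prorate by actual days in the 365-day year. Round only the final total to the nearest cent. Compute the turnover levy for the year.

January 1 – March 31, 2015: 90 days, exemption €80,000 → (€350,000 − €80,000) × 3.3% × 90/365 = €2,196.9863
April 1 – December 22, 2015: 266 days, exemption €336,000 → (€350,000 − €336,000) × 3.3% × 266/365 = €336.6904
December 23 – December 31, 2015: 9 days, exemption €33,000 → (€350,000 − €33,000) × 3.3% × 9/365 = €257.9425
Total = €2,791.6192

€2,791.62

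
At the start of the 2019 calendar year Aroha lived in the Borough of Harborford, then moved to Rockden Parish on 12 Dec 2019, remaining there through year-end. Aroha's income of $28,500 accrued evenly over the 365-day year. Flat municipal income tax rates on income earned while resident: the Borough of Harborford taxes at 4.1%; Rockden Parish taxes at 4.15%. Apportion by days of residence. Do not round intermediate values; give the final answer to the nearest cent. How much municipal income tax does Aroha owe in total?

$1,169.28

The Borough of Harborford, 1 Jan – 11 Dec 2019: 345 days → $28,500 × 4.1% × 345/365 = $1,104.4726
Rockden Parish, 12 Dec – 31 Dec 2019: 20 days → $28,500 × 4.15% × 20/365 = $64.8082
Total = $1,169.2808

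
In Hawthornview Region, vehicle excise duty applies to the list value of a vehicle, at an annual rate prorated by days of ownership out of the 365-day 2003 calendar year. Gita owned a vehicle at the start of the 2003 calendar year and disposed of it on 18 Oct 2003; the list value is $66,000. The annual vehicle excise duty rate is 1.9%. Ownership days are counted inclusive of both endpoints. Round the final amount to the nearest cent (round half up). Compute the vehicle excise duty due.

Days held (1 Jan – 18 Oct 2003): 291 out of 365
Tax = $66,000 × 1.9% × 291/365 = $999.7644

$999.76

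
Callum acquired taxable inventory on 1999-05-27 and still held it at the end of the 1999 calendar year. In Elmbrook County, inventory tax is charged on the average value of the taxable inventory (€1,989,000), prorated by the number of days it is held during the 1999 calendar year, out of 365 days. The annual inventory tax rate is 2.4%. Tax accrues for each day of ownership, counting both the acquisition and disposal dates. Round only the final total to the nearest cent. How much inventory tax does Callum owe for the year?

Days held (1999-05-27 to 1999-12-31): 219 out of 365
Tax = €1,989,000 × 2.4% × 219/365 = €28,641.6000

€28,641.60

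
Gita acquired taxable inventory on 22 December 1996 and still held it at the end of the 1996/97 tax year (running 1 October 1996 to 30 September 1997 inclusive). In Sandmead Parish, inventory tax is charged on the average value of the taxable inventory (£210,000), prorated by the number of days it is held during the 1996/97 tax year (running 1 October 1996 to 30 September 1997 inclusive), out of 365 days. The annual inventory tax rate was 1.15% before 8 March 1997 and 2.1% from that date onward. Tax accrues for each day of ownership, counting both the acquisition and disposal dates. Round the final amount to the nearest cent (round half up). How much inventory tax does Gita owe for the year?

£3,003.86

22 December 1996 – 7 March 1997: 76 days at 1.15% → £210,000 × 1.15% × 76/365 = £502.8493
8 March – 30 September 1997: 207 days at 2.1% → £210,000 × 2.1% × 207/365 = £2,501.0137
Total = £3,003.8630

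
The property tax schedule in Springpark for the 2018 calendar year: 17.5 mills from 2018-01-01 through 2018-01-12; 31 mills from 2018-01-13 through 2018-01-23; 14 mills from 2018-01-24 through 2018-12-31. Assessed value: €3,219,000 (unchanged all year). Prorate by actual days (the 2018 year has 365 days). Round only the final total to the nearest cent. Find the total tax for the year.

2018-01-01 to 2018-01-12: 12 days at 17.5 mills → €3,219,000 × 1.75% × 12/365 = €1,852.0274
2018-01-13 to 2018-01-23: 11 days at 31 mills → €3,219,000 × 3.1% × 11/365 = €3,007.3397
2018-01-24 to 2018-12-31: 342 days at 14 mills → €3,219,000 × 1.4% × 342/365 = €42,226.2247
Total = €47,085.5918

€47,085.59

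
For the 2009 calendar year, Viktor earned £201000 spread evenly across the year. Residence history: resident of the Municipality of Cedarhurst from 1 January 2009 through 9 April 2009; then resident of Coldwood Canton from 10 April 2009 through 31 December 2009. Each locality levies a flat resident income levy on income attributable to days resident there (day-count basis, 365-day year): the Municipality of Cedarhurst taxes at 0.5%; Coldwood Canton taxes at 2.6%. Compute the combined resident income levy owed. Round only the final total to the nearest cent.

£4081.13

The Municipality of Cedarhurst, 1 January – 9 April 2009: 99 days → £201000 × 0.5% × 99/365 = £272.5890
Coldwood Canton, 10 April – 31 December 2009: 266 days → £201000 × 2.6% × 266/365 = £3808.5370
Total = £4081.1260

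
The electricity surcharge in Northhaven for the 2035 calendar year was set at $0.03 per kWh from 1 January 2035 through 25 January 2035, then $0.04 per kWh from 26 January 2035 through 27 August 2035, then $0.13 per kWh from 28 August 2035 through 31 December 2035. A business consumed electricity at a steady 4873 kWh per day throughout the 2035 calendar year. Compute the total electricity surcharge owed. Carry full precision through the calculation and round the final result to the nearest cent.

1 January – 25 January 2035: 25 days × 4873 kWh/day = 121,825 kWh at $0.03/kWh → $3654.75
26 January – 27 August 2035: 214 days × 4873 kWh/day = 1,042,822 kWh at $0.04/kWh → $41712.88
28 August – 31 December 2035: 126 days × 4873 kWh/day = 613,998 kWh at $0.13/kWh → $79819.74

$125187.37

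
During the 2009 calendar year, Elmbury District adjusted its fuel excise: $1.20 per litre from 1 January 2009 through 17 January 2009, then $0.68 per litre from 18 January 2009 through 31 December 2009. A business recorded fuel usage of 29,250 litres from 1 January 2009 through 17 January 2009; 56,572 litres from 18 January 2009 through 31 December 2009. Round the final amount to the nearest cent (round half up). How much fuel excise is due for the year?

$73,568.96

1 January – 17 January 2009: 29,250 litres at $1.20/litre → $35,100.00
18 January – 31 December 2009: 56,572 litres at $0.68/litre → $38,468.96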